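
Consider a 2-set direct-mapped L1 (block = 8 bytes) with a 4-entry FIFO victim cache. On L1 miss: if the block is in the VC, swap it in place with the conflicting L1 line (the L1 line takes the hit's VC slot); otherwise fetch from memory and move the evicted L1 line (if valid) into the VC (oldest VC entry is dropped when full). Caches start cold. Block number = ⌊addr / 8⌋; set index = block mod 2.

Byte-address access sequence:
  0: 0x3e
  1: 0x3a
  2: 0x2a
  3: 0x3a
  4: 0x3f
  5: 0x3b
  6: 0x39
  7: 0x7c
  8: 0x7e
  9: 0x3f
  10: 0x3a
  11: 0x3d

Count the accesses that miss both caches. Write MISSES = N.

MISSES = 3

0: 0x3e (blk 7, set 1) → MISS  vc=[]
1: 0x3a (blk 7, set 1) → L1-HIT  vc=[]
2: 0x2a (blk 5, set 1) → MISS  vc=[7]
3: 0x3a (blk 7, set 1) → VC-HIT  vc=[5]
4: 0x3f (blk 7, set 1) → L1-HIT  vc=[5]
5: 0x3b (blk 7, set 1) → L1-HIT  vc=[5]
6: 0x39 (blk 7, set 1) → L1-HIT  vc=[5]
7: 0x7c (blk 15, set 1) → MISS  vc=[5, 7]
8: 0x7e (blk 15, set 1) → L1-HIT  vc=[5, 7]
9: 0x3f (blk 7, set 1) → VC-HIT  vc=[5, 15]
10: 0x3a (blk 7, set 1) → L1-HIT  vc=[5, 15]
11: 0x3d (blk 7, set 1) → L1-HIT  vc=[5, 15]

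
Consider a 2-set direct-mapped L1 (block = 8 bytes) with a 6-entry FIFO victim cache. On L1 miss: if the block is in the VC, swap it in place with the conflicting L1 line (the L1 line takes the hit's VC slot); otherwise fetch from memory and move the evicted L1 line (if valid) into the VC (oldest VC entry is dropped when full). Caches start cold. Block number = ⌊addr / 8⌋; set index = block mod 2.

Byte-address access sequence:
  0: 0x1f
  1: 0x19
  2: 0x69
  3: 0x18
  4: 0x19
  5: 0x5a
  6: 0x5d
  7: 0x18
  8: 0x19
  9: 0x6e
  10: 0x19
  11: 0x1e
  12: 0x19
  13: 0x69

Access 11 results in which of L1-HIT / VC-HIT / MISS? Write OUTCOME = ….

  [0] addr=0x1f blk=3 s=1: MISS | VC []
  [1] addr=0x19 blk=3 s=1: L1-HIT | VC []
  [2] addr=0x69 blk=13 s=1: MISS | VC [3]
  [3] addr=0x18 blk=3 s=1: VC-HIT | VC [13]
  [4] addr=0x19 blk=3 s=1: L1-HIT | VC [13]
  [5] addr=0x5a blk=11 s=1: MISS | VC [13, 3]
  [6] addr=0x5d blk=11 s=1: L1-HIT | VC [13, 3]
  [7] addr=0x18 blk=3 s=1: VC-HIT | VC [13, 11]
  [8] addr=0x19 blk=3 s=1: L1-HIT | VC [13, 11]
  [9] addr=0x6e blk=13 s=1: VC-HIT | VC [3, 11]
  [10] addr=0x19 blk=3 s=1: VC-HIT | VC [13, 11]
  [11] addr=0x1e blk=3 s=1: L1-HIT | VC [13, 11]
  [12] addr=0x19 blk=3 s=1: L1-HIT | VC [13, 11]
  [13] addr=0x69 blk=13 s=1: VC-HIT | VC [3, 11]

OUTCOME = L1-HIT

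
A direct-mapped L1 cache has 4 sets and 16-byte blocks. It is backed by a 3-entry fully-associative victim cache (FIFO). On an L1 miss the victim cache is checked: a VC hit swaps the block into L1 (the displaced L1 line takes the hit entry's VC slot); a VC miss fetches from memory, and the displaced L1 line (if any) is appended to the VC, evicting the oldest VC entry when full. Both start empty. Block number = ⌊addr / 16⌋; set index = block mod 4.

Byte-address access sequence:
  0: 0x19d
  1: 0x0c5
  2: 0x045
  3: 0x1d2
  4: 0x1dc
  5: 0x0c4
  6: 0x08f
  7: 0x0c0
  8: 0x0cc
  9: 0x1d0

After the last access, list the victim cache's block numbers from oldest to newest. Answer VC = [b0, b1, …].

#0 0x19d→b25/s1 MISS; vc=[]
#1 0xc5→b12/s0 MISS; vc=[]
#2 0x45→b4/s0 MISS; vc=[12]
#3 0x1d2→b29/s1 MISS; vc=[12,25]
#4 0x1dc→b29/s1 L1-HIT; vc=[12,25]
#5 0xc4→b12/s0 VC-HIT; vc=[4,25]
#6 0x8f→b8/s0 MISS; vc=[4,25,12]
#7 0xc0→b12/s0 VC-HIT; vc=[4,25,8]
#8 0xcc→b12/s0 L1-HIT; vc=[4,25,8]
#9 0x1d0→b29/s1 L1-HIT; vc=[4,25,8]

VC = [4, 25, 8]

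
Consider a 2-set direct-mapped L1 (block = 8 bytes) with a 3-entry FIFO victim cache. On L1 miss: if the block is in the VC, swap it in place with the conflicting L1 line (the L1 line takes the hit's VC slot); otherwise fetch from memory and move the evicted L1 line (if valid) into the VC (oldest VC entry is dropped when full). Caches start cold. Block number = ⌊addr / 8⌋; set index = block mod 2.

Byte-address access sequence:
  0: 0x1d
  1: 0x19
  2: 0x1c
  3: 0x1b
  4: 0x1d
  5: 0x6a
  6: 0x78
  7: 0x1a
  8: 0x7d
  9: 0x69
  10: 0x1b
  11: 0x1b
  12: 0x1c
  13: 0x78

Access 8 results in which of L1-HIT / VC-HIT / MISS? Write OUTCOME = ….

OUTCOME = VC-HIT

  [0] addr=0x1d blk=3 s=1: MISS | VC []
  [1] addr=0x19 blk=3 s=1: L1-HIT | VC []
  [2] addr=0x1c blk=3 s=1: L1-HIT | VC []
  [3] addr=0x1b blk=3 s=1: L1-HIT | VC []
  [4] addr=0x1d blk=3 s=1: L1-HIT | VC []
  [5] addr=0x6a blk=13 s=1: MISS | VC [3]
  [6] addr=0x78 blk=15 s=1: MISS | VC [3, 13]
  [7] addr=0x1a blk=3 s=1: VC-HIT | VC [15, 13]
  [8] addr=0x7d blk=15 s=1: VC-HIT | VC [3, 13]
  [9] addr=0x69 blk=13 s=1: VC-HIT | VC [3, 15]
  [10] addr=0x1b blk=3 s=1: VC-HIT | VC [13, 15]
  [11] addr=0x1b blk=3 s=1: L1-HIT | VC [13, 15]
  [12] addr=0x1c blk=3 s=1: L1-HIT | VC [13, 15]
  [13] addr=0x78 blk=15 s=1: VC-HIT | VC [13, 3]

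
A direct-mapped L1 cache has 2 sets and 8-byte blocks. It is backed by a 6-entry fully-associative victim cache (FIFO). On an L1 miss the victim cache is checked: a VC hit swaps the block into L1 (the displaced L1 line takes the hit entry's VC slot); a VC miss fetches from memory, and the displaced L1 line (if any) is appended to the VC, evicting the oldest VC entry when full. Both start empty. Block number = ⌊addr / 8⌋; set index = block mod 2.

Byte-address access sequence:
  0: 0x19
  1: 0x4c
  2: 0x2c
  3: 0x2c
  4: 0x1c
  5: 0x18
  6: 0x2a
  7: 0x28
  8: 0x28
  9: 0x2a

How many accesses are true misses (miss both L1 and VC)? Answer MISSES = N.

0: 0x19 (blk 3, set 1) → MISS  vc=[]
1: 0x4c (blk 9, set 1) → MISS  vc=[3]
2: 0x2c (blk 5, set 1) → MISS  vc=[3, 9]
3: 0x2c (blk 5, set 1) → L1-HIT  vc=[3, 9]
4: 0x1c (blk 3, set 1) → VC-HIT  vc=[5, 9]
5: 0x18 (blk 3, set 1) → L1-HIT  vc=[5, 9]
6: 0x2a (blk 5, set 1) → VC-HIT  vc=[3, 9]
7: 0x28 (blk 5, set 1) → L1-HIT  vc=[3, 9]
8: 0x28 (blk 5, set 1) → L1-HIT  vc=[3, 9]
9: 0x2a (blk 5, set 1) → L1-HIT  vc=[3, 9]

MISSES = 3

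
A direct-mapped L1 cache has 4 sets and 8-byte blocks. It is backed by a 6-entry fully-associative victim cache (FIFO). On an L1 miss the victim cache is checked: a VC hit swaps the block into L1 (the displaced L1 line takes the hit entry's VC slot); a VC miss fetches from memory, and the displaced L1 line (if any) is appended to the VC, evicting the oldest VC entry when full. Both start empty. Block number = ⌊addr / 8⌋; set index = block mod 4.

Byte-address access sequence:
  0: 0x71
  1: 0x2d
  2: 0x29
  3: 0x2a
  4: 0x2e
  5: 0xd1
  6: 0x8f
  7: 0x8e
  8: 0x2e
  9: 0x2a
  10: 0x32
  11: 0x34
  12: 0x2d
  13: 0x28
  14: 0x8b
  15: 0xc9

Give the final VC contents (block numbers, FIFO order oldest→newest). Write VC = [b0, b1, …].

VC = [14, 5, 26, 17]

0: 0x71 (blk 14, set 2) → MISS  vc=[]
1: 0x2d (blk 5, set 1) → MISS  vc=[]
2: 0x29 (blk 5, set 1) → L1-HIT  vc=[]
3: 0x2a (blk 5, set 1) → L1-HIT  vc=[]
4: 0x2e (blk 5, set 1) → L1-HIT  vc=[]
5: 0xd1 (blk 26, set 2) → MISS  vc=[14]
6: 0x8f (blk 17, set 1) → MISS  vc=[14, 5]
7: 0x8e (blk 17, set 1) → L1-HIT  vc=[14, 5]
8: 0x2e (blk 5, set 1) → VC-HIT  vc=[14, 17]
9: 0x2a (blk 5, set 1) → L1-HIT  vc=[14, 17]
10: 0x32 (blk 6, set 2) → MISS  vc=[14, 17, 26]
11: 0x34 (blk 6, set 2) → L1-HIT  vc=[14, 17, 26]
12: 0x2d (blk 5, set 1) → L1-HIT  vc=[14, 17, 26]
13: 0x28 (blk 5, set 1) → L1-HIT  vc=[14, 17, 26]
14: 0x8b (blk 17, set 1) → VC-HIT  vc=[14, 5, 26]
15: 0xc9 (blk 25, set 1) → MISS  vc=[14, 5, 26, 17]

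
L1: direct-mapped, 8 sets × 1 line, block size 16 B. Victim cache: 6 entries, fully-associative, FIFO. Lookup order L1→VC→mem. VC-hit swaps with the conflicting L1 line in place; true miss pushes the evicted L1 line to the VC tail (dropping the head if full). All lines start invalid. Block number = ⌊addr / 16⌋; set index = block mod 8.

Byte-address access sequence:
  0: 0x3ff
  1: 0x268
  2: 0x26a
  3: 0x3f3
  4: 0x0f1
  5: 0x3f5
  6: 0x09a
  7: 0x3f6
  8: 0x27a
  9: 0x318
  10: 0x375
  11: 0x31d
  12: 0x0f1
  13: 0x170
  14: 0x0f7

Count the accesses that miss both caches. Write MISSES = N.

MISSES = 8

  [0] addr=0x3ff blk=63 s=7: MISS | VC []
  [1] addr=0x268 blk=38 s=6: MISS | VC []
  [2] addr=0x26a blk=38 s=6: L1-HIT | VC []
  [3] addr=0x3f3 blk=63 s=7: L1-HIT | VC []
  [4] addr=0xf1 blk=15 s=7: MISS | VC [63]
  [5] addr=0x3f5 blk=63 s=7: VC-HIT | VC [15]
  [6] addr=0x9a blk=9 s=1: MISS | VC [15]
  [7] addr=0x3f6 blk=63 s=7: L1-HIT | VC [15]
  [8] addr=0x27a blk=39 s=7: MISS | VC [15, 63]
  [9] addr=0x318 blk=49 s=1: MISS | VC [15, 63, 9]
  [10] addr=0x375 blk=55 s=7: MISS | VC [15, 63, 9, 39]
  [11] addr=0x31d blk=49 s=1: L1-HIT | VC [15, 63, 9, 39]
  [12] addr=0xf1 blk=15 s=7: VC-HIT | VC [55, 63, 9, 39]
  [13] addr=0x170 blk=23 s=7: MISS | VC [55, 63, 9, 39, 15]
  [14] addr=0xf7 blk=15 s=7: VC-HIT | VC [55, 63, 9, 39, 23]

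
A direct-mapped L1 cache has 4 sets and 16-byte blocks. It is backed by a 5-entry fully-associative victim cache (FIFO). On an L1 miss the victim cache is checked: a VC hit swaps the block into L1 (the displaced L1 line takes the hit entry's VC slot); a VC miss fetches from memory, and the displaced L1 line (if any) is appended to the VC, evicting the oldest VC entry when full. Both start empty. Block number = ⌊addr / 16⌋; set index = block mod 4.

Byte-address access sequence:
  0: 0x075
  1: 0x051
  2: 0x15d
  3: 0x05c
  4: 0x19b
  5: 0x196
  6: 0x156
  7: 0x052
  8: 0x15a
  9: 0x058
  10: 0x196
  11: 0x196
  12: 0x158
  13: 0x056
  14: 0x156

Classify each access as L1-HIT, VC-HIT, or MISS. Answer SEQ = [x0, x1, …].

SEQ = [MISS, MISS, MISS, VC-HIT, MISS, L1-HIT, VC-HIT, VC-HIT, VC-HIT, VC-HIT, VC-HIT, L1-HIT, VC-HIT, VC-HIT, VC-HIT]

0: 0x75 (blk 7, set 3) → MISS  vc=[]
1: 0x51 (blk 5, set 1) → MISS  vc=[]
2: 0x15d (blk 21, set 1) → MISS  vc=[5]
3: 0x5c (blk 5, set 1) → VC-HIT  vc=[21]
4: 0x19b (blk 25, set 1) → MISS  vc=[21, 5]
5: 0x196 (blk 25, set 1) → L1-HIT  vc=[21, 5]
6: 0x156 (blk 21, set 1) → VC-HIT  vc=[25, 5]
7: 0x52 (blk 5, set 1) → VC-HIT  vc=[25, 21]
8: 0x15a (blk 21, set 1) → VC-HIT  vc=[25, 5]
9: 0x58 (blk 5, set 1) → VC-HIT  vc=[25, 21]
10: 0x196 (blk 25, set 1) → VC-HIT  vc=[5, 21]
11: 0x196 (blk 25, set 1) → L1-HIT  vc=[5, 21]
12: 0x158 (blk 21, set 1) → VC-HIT  vc=[5, 25]
13: 0x56 (blk 5, set 1) → VC-HIT  vc=[21, 25]
14: 0x156 (blk 21, set 1) → VC-HIT  vc=[5, 25]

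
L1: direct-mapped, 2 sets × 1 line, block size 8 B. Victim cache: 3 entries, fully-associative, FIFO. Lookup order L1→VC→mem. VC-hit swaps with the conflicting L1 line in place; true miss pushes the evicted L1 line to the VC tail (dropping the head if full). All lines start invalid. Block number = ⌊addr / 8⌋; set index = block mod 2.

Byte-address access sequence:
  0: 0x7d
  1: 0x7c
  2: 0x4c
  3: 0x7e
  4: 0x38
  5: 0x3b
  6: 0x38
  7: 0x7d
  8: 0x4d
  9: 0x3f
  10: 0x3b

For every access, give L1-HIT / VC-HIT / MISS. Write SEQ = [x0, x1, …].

SEQ = [MISS, L1-HIT, MISS, VC-HIT, MISS, L1-HIT, L1-HIT, VC-HIT, VC-HIT, VC-HIT, L1-HIT]

0: 0x7d (blk 15, set 1) → MISS  vc=[]
1: 0x7c (blk 15, set 1) → L1-HIT  vc=[]
2: 0x4c (blk 9, set 1) → MISS  vc=[15]
3: 0x7e (blk 15, set 1) → VC-HIT  vc=[9]
4: 0x38 (blk 7, set 1) → MISS  vc=[9, 15]
5: 0x3b (blk 7, set 1) → L1-HIT  vc=[9, 15]
6: 0x38 (blk 7, set 1) → L1-HIT  vc=[9, 15]
7: 0x7d (blk 15, set 1) → VC-HIT  vc=[9, 7]
8: 0x4d (blk 9, set 1) → VC-HIT  vc=[15, 7]
9: 0x3f (blk 7, set 1) → VC-HIT  vc=[15, 9]
10: 0x3b (blk 7, set 1) → L1-HIT  vc=[15, 9]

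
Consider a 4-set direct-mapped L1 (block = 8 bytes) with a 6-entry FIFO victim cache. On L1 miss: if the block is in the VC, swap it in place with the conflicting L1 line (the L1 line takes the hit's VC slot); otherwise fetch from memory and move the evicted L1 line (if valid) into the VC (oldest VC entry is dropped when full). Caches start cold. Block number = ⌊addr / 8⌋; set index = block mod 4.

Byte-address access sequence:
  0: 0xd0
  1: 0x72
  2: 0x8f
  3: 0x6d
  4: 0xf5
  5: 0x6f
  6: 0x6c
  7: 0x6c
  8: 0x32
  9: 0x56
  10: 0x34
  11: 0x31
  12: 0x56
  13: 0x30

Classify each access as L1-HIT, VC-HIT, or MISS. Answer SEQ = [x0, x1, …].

SEQ = [MISS, MISS, MISS, MISS, MISS, L1-HIT, L1-HIT, L1-HIT, MISS, MISS, VC-HIT, L1-HIT, VC-HIT, VC-HIT]

0: 0xd0 (blk 26, set 2) → MISS  vc=[]
1: 0x72 (blk 14, set 2) → MISS  vc=[26]
2: 0x8f (blk 17, set 1) → MISS  vc=[26]
3: 0x6d (blk 13, set 1) → MISS  vc=[26, 17]
4: 0xf5 (blk 30, set 2) → MISS  vc=[26, 17, 14]
5: 0x6f (blk 13, set 1) → L1-HIT  vc=[26, 17, 14]
6: 0x6c (blk 13, set 1) → L1-HIT  vc=[26, 17, 14]
7: 0x6c (blk 13, set 1) → L1-HIT  vc=[26, 17, 14]
8: 0x32 (blk 6, set 2) → MISS  vc=[26, 17, 14, 30]
9: 0x56 (blk 10, set 2) → MISS  vc=[26, 17, 14, 30, 6]
10: 0x34 (blk 6, set 2) → VC-HIT  vc=[26, 17, 14, 30, 10]
11: 0x31 (blk 6, set 2) → L1-HIT  vc=[26, 17, 14, 30, 10]
12: 0x56 (blk 10, set 2) → VC-HIT  vc=[26, 17, 14, 30, 6]
13: 0x30 (blk 6, set 2) → VC-HIT  vc=[26, 17, 14, 30, 10]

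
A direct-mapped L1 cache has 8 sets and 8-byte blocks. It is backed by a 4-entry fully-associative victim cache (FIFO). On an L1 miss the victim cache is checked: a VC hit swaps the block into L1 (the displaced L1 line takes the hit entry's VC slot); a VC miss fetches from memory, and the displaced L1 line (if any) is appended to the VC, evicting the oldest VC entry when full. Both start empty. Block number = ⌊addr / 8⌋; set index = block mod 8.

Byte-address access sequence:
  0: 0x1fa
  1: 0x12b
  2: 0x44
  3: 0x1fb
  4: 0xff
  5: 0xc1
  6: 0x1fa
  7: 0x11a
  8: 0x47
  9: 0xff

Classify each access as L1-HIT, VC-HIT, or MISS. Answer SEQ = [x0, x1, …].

SEQ = [MISS, MISS, MISS, L1-HIT, MISS, MISS, VC-HIT, MISS, VC-HIT, VC-HIT]

  [0] addr=0x1fa blk=63 s=7: MISS | VC []
  [1] addr=0x12b blk=37 s=5: MISS | VC []
  [2] addr=0x44 blk=8 s=0: MISS | VC []
  [3] addr=0x1fb blk=63 s=7: L1-HIT | VC []
  [4] addr=0xff blk=31 s=7: MISS | VC [63]
  [5] addr=0xc1 blk=24 s=0: MISS | VC [63, 8]
  [6] addr=0x1fa blk=63 s=7: VC-HIT | VC [31, 8]
  [7] addr=0x11a blk=35 s=3: MISS | VC [31, 8]
  [8] addr=0x47 blk=8 s=0: VC-HIT | VC [31, 24]
  [9] addr=0xff blk=31 s=7: VC-HIT | VC [63, 24]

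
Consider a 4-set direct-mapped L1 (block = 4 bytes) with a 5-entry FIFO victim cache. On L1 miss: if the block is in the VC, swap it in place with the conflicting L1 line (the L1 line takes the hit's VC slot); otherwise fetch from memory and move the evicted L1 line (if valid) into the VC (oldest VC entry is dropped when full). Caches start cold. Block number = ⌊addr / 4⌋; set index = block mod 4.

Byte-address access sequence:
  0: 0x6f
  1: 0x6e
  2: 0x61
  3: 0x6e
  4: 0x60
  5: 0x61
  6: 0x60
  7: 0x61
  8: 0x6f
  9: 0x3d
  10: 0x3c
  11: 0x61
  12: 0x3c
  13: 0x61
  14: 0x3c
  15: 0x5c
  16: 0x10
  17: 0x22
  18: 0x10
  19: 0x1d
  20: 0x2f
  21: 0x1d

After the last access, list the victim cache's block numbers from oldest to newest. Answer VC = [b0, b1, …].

  [0] addr=0x6f blk=27 s=3: MISS | VC []
  [1] addr=0x6e blk=27 s=3: L1-HIT | VC []
  [2] addr=0x61 blk=24 s=0: MISS | VC []
  [3] addr=0x6e blk=27 s=3: L1-HIT | VC []
  [4] addr=0x60 blk=24 s=0: L1-HIT | VC []
  [5] addr=0x61 blk=24 s=0: L1-HIT | VC []
  [6] addr=0x60 blk=24 s=0: L1-HIT | VC []
  [7] addr=0x61 blk=24 s=0: L1-HIT | VC []
  [8] addr=0x6f blk=27 s=3: L1-HIT | VC []
  [9] addr=0x3d blk=15 s=3: MISS | VC [27]
  [10] addr=0x3c blk=15 s=3: L1-HIT | VC [27]
  [11] addr=0x61 blk=24 s=0: L1-HIT | VC [27]
  [12] addr=0x3c blk=15 s=3: L1-HIT | VC [27]
  [13] addr=0x61 blk=24 s=0: L1-HIT | VC [27]
  [14] addr=0x3c blk=15 s=3: L1-HIT | VC [27]
  [15] addr=0x5c blk=23 s=3: MISS | VC [27, 15]
  [16] addr=0x10 blk=4 s=0: MISS | VC [27, 15, 24]
  [17] addr=0x22 blk=8 s=0: MISS | VC [27, 15, 24, 4]
  [18] addr=0x10 blk=4 s=0: VC-HIT | VC [27, 15, 24, 8]
  [19] addr=0x1d blk=7 s=3: MISS | VC [27, 15, 24, 8, 23]
  [20] addr=0x2f blk=11 s=3: MISS | VC [15, 24, 8, 23, 7]
  [21] addr=0x1d blk=7 s=3: VC-HIT | VC [15, 24, 8, 23, 11]

VC = [15, 24, 8, 23, 11]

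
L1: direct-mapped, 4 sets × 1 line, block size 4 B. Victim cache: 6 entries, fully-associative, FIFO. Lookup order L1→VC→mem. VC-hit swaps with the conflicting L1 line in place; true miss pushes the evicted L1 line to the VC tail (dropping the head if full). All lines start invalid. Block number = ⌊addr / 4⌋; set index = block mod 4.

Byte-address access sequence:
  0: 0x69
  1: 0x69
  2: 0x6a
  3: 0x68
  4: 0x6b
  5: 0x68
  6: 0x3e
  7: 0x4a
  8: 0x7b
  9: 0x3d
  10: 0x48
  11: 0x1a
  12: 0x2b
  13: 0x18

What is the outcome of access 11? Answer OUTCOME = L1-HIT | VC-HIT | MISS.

OUTCOME = MISS

#0 0x69→b26/s2 MISS; vc=[]
#1 0x69→b26/s2 L1-HIT; vc=[]
#2 0x6a→b26/s2 L1-HIT; vc=[]
#3 0x68→b26/s2 L1-HIT; vc=[]
#4 0x6b→b26/s2 L1-HIT; vc=[]
#5 0x68→b26/s2 L1-HIT; vc=[]
#6 0x3e→b15/s3 MISS; vc=[]
#7 0x4a→b18/s2 MISS; vc=[26]
#8 0x7b→b30/s2 MISS; vc=[26,18]
#9 0x3d→b15/s3 L1-HIT; vc=[26,18]
#10 0x48→b18/s2 VC-HIT; vc=[26,30]
#11 0x1a→b6/s2 MISS; vc=[26,30,18]
#12 0x2b→b10/s2 MISS; vc=[26,30,18,6]
#13 0x18→b6/s2 VC-HIT; vc=[26,30,18,10]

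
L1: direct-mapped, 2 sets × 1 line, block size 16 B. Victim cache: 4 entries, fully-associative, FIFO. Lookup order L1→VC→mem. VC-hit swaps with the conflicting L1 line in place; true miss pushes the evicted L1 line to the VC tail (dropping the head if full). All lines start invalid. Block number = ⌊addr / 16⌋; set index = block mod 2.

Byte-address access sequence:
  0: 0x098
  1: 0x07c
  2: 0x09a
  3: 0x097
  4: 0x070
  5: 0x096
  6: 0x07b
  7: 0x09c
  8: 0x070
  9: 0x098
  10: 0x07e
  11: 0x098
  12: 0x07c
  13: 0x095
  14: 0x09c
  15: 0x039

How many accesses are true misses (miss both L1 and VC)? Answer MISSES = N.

  [0] addr=0x98 blk=9 s=1: MISS | VC []
  [1] addr=0x7c blk=7 s=1: MISS | VC [9]
  [2] addr=0x9a blk=9 s=1: VC-HIT | VC [7]
  [3] addr=0x97 blk=9 s=1: L1-HIT | VC [7]
  [4] addr=0x70 blk=7 s=1: VC-HIT | VC [9]
  [5] addr=0x96 blk=9 s=1: VC-HIT | VC [7]
  [6] addr=0x7b blk=7 s=1: VC-HIT | VC [9]
  [7] addr=0x9c blk=9 s=1: VC-HIT | VC [7]
  [8] addr=0x70 blk=7 s=1: VC-HIT | VC [9]
  [9] addr=0x98 blk=9 s=1: VC-HIT | VC [7]
  [10] addr=0x7e blk=7 s=1: VC-HIT | VC [9]
  [11] addr=0x98 blk=9 s=1: VC-HIT | VC [7]
  [12] addr=0x7c blk=7 s=1: VC-HIT | VC [9]
  [13] addr=0x95 blk=9 s=1: VC-HIT | VC [7]
  [14] addr=0x9c blk=9 s=1: L1-HIT | VC [7]
  [15] addr=0x39 blk=3 s=1: MISS | VC [7, 9]

MISSES = 3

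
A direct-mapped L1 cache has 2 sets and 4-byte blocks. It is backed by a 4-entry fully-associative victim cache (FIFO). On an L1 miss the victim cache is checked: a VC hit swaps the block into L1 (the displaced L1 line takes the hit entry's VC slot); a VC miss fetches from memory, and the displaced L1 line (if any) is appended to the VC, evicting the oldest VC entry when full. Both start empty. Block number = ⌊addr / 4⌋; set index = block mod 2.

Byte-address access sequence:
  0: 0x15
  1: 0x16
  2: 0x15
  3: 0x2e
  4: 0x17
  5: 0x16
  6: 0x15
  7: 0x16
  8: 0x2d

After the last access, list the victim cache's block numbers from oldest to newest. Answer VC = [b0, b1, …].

  [0] addr=0x15 blk=5 s=1: MISS | VC []
  [1] addr=0x16 blk=5 s=1: L1-HIT | VC []
  [2] addr=0x15 blk=5 s=1: L1-HIT | VC []
  [3] addr=0x2e blk=11 s=1: MISS | VC [5]
  [4] addr=0x17 blk=5 s=1: VC-HIT | VC [11]
  [5] addr=0x16 blk=5 s=1: L1-HIT | VC [11]
  [6] addr=0x15 blk=5 s=1: L1-HIT | VC [11]
  [7] addr=0x16 blk=5 s=1: L1-HIT | VC [11]
  [8] addr=0x2d blk=11 s=1: VC-HIT | VC [5]

VC = [5]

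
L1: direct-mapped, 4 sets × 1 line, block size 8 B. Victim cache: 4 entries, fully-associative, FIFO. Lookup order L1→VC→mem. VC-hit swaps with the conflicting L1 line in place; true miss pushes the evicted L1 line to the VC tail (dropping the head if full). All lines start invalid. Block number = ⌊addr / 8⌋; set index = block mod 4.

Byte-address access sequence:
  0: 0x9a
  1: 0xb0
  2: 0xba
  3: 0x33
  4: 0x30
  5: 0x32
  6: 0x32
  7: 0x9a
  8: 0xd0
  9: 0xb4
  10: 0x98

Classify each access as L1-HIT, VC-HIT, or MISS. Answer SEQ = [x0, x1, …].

SEQ = [MISS, MISS, MISS, MISS, L1-HIT, L1-HIT, L1-HIT, VC-HIT, MISS, VC-HIT, L1-HIT]

  [0] addr=0x9a blk=19 s=3: MISS | VC []
  [1] addr=0xb0 blk=22 s=2: MISS | VC []
  [2] addr=0xba blk=23 s=3: MISS | VC [19]
  [3] addr=0x33 blk=6 s=2: MISS | VC [19, 22]
  [4] addr=0x30 blk=6 s=2: L1-HIT | VC [19, 22]
  [5] addr=0x32 blk=6 s=2: L1-HIT | VC [19, 22]
  [6] addr=0x32 blk=6 s=2: L1-HIT | VC [19, 22]
  [7] addr=0x9a blk=19 s=3: VC-HIT | VC [23, 22]
  [8] addr=0xd0 blk=26 s=2: MISS | VC [23, 22, 6]
  [9] addr=0xb4 blk=22 s=2: VC-HIT | VC [23, 26, 6]
  [10] addr=0x98 blk=19 s=3: L1-HIT | VC [23, 26, 6]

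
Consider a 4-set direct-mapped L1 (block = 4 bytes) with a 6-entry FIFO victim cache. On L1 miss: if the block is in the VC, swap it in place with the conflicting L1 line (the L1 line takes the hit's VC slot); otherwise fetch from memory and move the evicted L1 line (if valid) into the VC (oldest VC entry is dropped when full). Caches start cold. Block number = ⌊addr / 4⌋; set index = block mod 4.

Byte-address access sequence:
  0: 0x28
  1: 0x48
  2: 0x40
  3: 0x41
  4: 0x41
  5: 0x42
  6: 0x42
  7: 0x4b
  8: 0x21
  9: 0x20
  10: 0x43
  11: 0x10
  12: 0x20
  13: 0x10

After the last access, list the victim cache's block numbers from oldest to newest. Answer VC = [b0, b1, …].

VC = [10, 8, 16]

#0 0x28→b10/s2 MISS; vc=[]
#1 0x48→b18/s2 MISS; vc=[10]
#2 0x40→b16/s0 MISS; vc=[10]
#3 0x41→b16/s0 L1-HIT; vc=[10]
#4 0x41→b16/s0 L1-HIT; vc=[10]
#5 0x42→b16/s0 L1-HIT; vc=[10]
#6 0x42→b16/s0 L1-HIT; vc=[10]
#7 0x4b→b18/s2 L1-HIT; vc=[10]
#8 0x21→b8/s0 MISS; vc=[10,16]
#9 0x20→b8/s0 L1-HIT; vc=[10,16]
#10 0x43→b16/s0 VC-HIT; vc=[10,8]
#11 0x10→b4/s0 MISS; vc=[10,8,16]
#12 0x20→b8/s0 VC-HIT; vc=[10,4,16]
#13 0x10→b4/s0 VC-HIT; vc=[10,8,16]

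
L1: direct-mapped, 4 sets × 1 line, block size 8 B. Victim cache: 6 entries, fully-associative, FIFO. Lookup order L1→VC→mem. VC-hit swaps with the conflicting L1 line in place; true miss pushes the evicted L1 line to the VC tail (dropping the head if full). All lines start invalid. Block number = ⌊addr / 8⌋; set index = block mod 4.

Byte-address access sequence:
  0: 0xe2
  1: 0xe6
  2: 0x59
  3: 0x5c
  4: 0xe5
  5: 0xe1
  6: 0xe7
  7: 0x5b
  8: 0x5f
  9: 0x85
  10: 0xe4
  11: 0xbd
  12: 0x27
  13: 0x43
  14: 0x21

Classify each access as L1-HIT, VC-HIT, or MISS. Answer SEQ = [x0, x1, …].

0: 0xe2 (blk 28, set 0) → MISS  vc=[]
1: 0xe6 (blk 28, set 0) → L1-HIT  vc=[]
2: 0x59 (blk 11, set 3) → MISS  vc=[]
3: 0x5c (blk 11, set 3) → L1-HIT  vc=[]
4: 0xe5 (blk 28, set 0) → L1-HIT  vc=[]
5: 0xe1 (blk 28, set 0) → L1-HIT  vc=[]
6: 0xe7 (blk 28, set 0) → L1-HIT  vc=[]
7: 0x5b (blk 11, set 3) → L1-HIT  vc=[]
8: 0x5f (blk 11, set 3) → L1-HIT  vc=[]
9: 0x85 (blk 16, set 0) → MISS  vc=[28]
10: 0xe4 (blk 28, set 0) → VC-HIT  vc=[16]
11: 0xbd (blk 23, set 3) → MISS  vc=[16, 11]
12: 0x27 (blk 4, set 0) → MISS  vc=[16, 11, 28]
13: 0x43 (blk 8, set 0) → MISS  vc=[16, 11, 28, 4]
14: 0x21 (blk 4, set 0) → VC-HIT  vc=[16, 11, 28, 8]

SEQ = [MISS, L1-HIT, MISS, L1-HIT, L1-HIT, L1-HIT, L1-HIT, L1-HIT, L1-HIT, MISS, VC-HIT, MISS, MISS, MISS, VC-HIT]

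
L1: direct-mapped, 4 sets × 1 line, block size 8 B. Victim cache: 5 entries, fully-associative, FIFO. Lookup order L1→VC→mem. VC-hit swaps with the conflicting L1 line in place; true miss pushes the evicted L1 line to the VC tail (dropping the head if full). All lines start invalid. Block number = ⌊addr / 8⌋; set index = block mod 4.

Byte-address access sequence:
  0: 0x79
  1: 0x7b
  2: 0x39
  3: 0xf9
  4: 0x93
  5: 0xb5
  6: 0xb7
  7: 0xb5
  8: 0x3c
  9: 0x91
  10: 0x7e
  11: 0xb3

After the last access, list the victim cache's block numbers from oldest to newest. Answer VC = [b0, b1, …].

#0 0x79→b15/s3 MISS; vc=[]
#1 0x7b→b15/s3 L1-HIT; vc=[]
#2 0x39→b7/s3 MISS; vc=[15]
#3 0xf9→b31/s3 MISS; vc=[15,7]
#4 0x93→b18/s2 MISS; vc=[15,7]
#5 0xb5→b22/s2 MISS; vc=[15,7,18]
#6 0xb7→b22/s2 L1-HIT; vc=[15,7,18]
#7 0xb5→b22/s2 L1-HIT; vc=[15,7,18]
#8 0x3c→b7/s3 VC-HIT; vc=[15,31,18]
#9 0x91→b18/s2 VC-HIT; vc=[15,31,22]
#10 0x7e→b15/s3 VC-HIT; vc=[7,31,22]
#11 0xb3→b22/s2 VC-HIT; vc=[7,31,18]

VC = [7, 31, 18]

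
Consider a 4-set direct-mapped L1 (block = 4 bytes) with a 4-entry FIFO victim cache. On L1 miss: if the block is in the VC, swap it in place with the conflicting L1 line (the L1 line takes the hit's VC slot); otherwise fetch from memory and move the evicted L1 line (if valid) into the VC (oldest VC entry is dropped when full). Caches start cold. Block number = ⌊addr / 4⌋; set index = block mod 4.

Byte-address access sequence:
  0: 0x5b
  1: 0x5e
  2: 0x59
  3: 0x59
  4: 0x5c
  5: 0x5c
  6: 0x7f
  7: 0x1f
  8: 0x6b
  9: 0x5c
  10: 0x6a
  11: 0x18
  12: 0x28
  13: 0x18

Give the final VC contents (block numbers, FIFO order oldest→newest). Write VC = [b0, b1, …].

VC = [31, 22, 26, 10]

#0 0x5b→b22/s2 MISS; vc=[]
#1 0x5e→b23/s3 MISS; vc=[]
#2 0x59→b22/s2 L1-HIT; vc=[]
#3 0x59→b22/s2 L1-HIT; vc=[]
#4 0x5c→b23/s3 L1-HIT; vc=[]
#5 0x5c→b23/s3 L1-HIT; vc=[]
#6 0x7f→b31/s3 MISS; vc=[23]
#7 0x1f→b7/s3 MISS; vc=[23,31]
#8 0x6b→b26/s2 MISS; vc=[23,31,22]
#9 0x5c→b23/s3 VC-HIT; vc=[7,31,22]
#10 0x6a→b26/s2 L1-HIT; vc=[7,31,22]
#11 0x18→b6/s2 MISS; vc=[7,31,22,26]
#12 0x28→b10/s2 MISS; vc=[31,22,26,6]
#13 0x18→b6/s2 VC-HIT; vc=[31,22,26,10]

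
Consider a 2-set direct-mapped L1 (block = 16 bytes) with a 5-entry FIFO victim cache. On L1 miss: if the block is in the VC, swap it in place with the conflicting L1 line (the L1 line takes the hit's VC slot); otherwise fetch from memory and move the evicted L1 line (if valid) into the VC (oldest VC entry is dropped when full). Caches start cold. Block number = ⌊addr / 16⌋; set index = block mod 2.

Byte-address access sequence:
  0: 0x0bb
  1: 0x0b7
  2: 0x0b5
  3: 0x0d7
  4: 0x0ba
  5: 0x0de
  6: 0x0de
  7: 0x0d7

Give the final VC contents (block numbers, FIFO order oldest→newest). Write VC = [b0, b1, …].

0: 0xbb (blk 11, set 1) → MISS  vc=[]
1: 0xb7 (blk 11, set 1) → L1-HIT  vc=[]
2: 0xb5 (blk 11, set 1) → L1-HIT  vc=[]
3: 0xd7 (blk 13, set 1) → MISS  vc=[11]
4: 0xba (blk 11, set 1) → VC-HIT  vc=[13]
5: 0xde (blk 13, set 1) → VC-HIT  vc=[11]
6: 0xde (blk 13, set 1) → L1-HIT  vc=[11]
7: 0xd7 (blk 13, set 1) → L1-HIT  vc=[11]

VC = [11]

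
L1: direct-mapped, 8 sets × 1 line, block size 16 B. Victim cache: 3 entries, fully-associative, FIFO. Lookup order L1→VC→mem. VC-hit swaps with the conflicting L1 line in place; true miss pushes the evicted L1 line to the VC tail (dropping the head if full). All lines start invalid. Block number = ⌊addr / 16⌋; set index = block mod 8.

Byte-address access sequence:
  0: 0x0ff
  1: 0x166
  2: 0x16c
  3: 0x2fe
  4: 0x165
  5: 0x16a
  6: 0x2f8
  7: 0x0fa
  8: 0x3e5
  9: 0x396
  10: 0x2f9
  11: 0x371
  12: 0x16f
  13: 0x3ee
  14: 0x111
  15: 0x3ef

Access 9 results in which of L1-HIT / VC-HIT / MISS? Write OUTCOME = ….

0: 0xff (blk 15, set 7) → MISS  vc=[]
1: 0x166 (blk 22, set 6) → MISS  vc=[]
2: 0x16c (blk 22, set 6) → L1-HIT  vc=[]
3: 0x2fe (blk 47, set 7) → MISS  vc=[15]
4: 0x165 (blk 22, set 6) → L1-HIT  vc=[15]
5: 0x16a (blk 22, set 6) → L1-HIT  vc=[15]
6: 0x2f8 (blk 47, set 7) → L1-HIT  vc=[15]
7: 0xfa (blk 15, set 7) → VC-HIT  vc=[47]
8: 0x3e5 (blk 62, set 6) → MISS  vc=[47, 22]
9: 0x396 (blk 57, set 1) → MISS  vc=[47, 22]
10: 0x2f9 (blk 47, set 7) → VC-HIT  vc=[15, 22]
11: 0x371 (blk 55, set 7) → MISS  vc=[15, 22, 47]
12: 0x16f (blk 22, set 6) → VC-HIT  vc=[15, 62, 47]
13: 0x3ee (blk 62, set 6) → VC-HIT  vc=[15, 22, 47]
14: 0x111 (blk 17, set 1) → MISS  vc=[22, 47, 57]
15: 0x3ef (blk 62, set 6) → L1-HIT  vc=[22, 47, 57]

OUTCOME = MISS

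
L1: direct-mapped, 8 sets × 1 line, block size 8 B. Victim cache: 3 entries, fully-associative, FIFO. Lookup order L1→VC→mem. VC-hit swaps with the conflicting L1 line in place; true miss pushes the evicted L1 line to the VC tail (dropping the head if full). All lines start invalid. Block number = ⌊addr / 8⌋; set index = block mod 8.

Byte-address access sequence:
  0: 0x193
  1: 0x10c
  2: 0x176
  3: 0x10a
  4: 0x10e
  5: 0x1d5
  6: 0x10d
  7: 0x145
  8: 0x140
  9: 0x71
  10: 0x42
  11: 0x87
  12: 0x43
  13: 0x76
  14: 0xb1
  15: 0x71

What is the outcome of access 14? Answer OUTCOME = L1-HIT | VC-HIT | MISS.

  [0] addr=0x193 blk=50 s=2: MISS | VC []
  [1] addr=0x10c blk=33 s=1: MISS | VC []
  [2] addr=0x176 blk=46 s=6: MISS | VC []
  [3] addr=0x10a blk=33 s=1: L1-HIT | VC []
  [4] addr=0x10e blk=33 s=1: L1-HIT | VC []
  [5] addr=0x1d5 blk=58 s=2: MISS | VC [50]
  [6] addr=0x10d blk=33 s=1: L1-HIT | VC [50]
  [7] addr=0x145 blk=40 s=0: MISS | VC [50]
  [8] addr=0x140 blk=40 s=0: L1-HIT | VC [50]
  [9] addr=0x71 blk=14 s=6: MISS | VC [50, 46]
  [10] addr=0x42 blk=8 s=0: MISS | VC [50, 46, 40]
  [11] addr=0x87 blk=16 s=0: MISS | VC [46, 40, 8]
  [12] addr=0x43 blk=8 s=0: VC-HIT | VC [46, 40, 16]
  [13] addr=0x76 blk=14 s=6: L1-HIT | VC [46, 40, 16]
  [14] addr=0xb1 blk=22 s=6: MISS | VC [40, 16, 14]
  [15] addr=0x71 blk=14 s=6: VC-HIT | VC [40, 16, 22]

OUTCOME = MISS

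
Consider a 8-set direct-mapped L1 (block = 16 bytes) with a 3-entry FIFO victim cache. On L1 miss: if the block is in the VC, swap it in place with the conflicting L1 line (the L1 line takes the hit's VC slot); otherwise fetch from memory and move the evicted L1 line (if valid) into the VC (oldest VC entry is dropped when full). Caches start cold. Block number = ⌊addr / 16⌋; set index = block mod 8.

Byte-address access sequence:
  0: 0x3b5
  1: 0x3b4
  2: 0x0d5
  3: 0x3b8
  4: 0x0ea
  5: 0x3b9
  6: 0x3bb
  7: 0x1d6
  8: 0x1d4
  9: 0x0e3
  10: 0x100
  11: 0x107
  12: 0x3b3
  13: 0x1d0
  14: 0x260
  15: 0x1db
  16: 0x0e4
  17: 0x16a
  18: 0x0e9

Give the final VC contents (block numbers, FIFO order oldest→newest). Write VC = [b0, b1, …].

VC = [13, 38, 22]

0: 0x3b5 (blk 59, set 3) → MISS  vc=[]
1: 0x3b4 (blk 59, set 3) → L1-HIT  vc=[]
2: 0xd5 (blk 13, set 5) → MISS  vc=[]
3: 0x3b8 (blk 59, set 3) → L1-HIT  vc=[]
4: 0xea (blk 14, set 6) → MISS  vc=[]
5: 0x3b9 (blk 59, set 3) → L1-HIT  vc=[]
6: 0x3bb (blk 59, set 3) → L1-HIT  vc=[]
7: 0x1d6 (blk 29, set 5) → MISS  vc=[13]
8: 0x1d4 (blk 29, set 5) → L1-HIT  vc=[13]
9: 0xe3 (blk 14, set 6) → L1-HIT  vc=[13]
10: 0x100 (blk 16, set 0) → MISS  vc=[13]
11: 0x107 (blk 16, set 0) → L1-HIT  vc=[13]
12: 0x3b3 (blk 59, set 3) → L1-HIT  vc=[13]
13: 0x1d0 (blk 29, set 5) → L1-HIT  vc=[13]
14: 0x260 (blk 38, set 6) → MISS  vc=[13, 14]
15: 0x1db (blk 29, set 5) → L1-HIT  vc=[13, 14]
16: 0xe4 (blk 14, set 6) → VC-HIT  vc=[13, 38]
17: 0x16a (blk 22, set 6) → MISS  vc=[13, 38, 14]
18: 0xe9 (blk 14, set 6) → VC-HIT  vc=[13, 38, 22]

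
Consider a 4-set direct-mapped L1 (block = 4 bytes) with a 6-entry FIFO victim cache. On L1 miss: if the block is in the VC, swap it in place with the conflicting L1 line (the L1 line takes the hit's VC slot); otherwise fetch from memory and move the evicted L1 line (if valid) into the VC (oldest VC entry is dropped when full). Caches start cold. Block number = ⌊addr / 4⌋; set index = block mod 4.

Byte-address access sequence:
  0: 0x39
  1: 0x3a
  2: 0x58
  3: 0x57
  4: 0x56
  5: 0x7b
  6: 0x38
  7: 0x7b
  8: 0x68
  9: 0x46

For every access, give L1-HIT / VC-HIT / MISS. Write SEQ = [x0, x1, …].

#0 0x39→b14/s2 MISS; vc=[]
#1 0x3a→b14/s2 L1-HIT; vc=[]
#2 0x58→b22/s2 MISS; vc=[14]
#3 0x57→b21/s1 MISS; vc=[14]
#4 0x56→b21/s1 L1-HIT; vc=[14]
#5 0x7b→b30/s2 MISS; vc=[14,22]
#6 0x38→b14/s2 VC-HIT; vc=[30,22]
#7 0x7b→b30/s2 VC-HIT; vc=[14,22]
#8 0x68→b26/s2 MISS; vc=[14,22,30]
#9 0x46→b17/s1 MISS; vc=[14,22,30,21]

SEQ = [MISS, L1-HIT, MISS, MISS, L1-HIT, MISS, VC-HIT, VC-HIT, MISS, MISS]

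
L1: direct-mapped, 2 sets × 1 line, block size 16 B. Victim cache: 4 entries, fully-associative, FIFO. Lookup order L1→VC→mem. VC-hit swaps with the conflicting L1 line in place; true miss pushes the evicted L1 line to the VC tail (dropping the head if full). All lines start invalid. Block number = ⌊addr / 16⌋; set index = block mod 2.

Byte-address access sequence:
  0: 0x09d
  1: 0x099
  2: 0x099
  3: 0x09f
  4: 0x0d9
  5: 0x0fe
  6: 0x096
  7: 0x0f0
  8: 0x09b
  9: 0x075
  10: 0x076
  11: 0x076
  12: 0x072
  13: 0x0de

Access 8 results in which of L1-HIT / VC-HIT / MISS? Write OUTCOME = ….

0: 0x9d (blk 9, set 1) → MISS  vc=[]
1: 0x99 (blk 9, set 1) → L1-HIT  vc=[]
2: 0x99 (blk 9, set 1) → L1-HIT  vc=[]
3: 0x9f (blk 9, set 1) → L1-HIT  vc=[]
4: 0xd9 (blk 13, set 1) → MISS  vc=[9]
5: 0xfe (blk 15, set 1) → MISS  vc=[9, 13]
6: 0x96 (blk 9, set 1) → VC-HIT  vc=[15, 13]
7: 0xf0 (blk 15, set 1) → VC-HIT  vc=[9, 13]
8: 0x9b (blk 9, set 1) → VC-HIT  vc=[15, 13]
9: 0x75 (blk 7, set 1) → MISS  vc=[15, 13, 9]
10: 0x76 (blk 7, set 1) → L1-HIT  vc=[15, 13, 9]
11: 0x76 (blk 7, set 1) → L1-HIT  vc=[15, 13, 9]
12: 0x72 (blk 7, set 1) → L1-HIT  vc=[15, 13, 9]
13: 0xde (blk 13, set 1) → VC-HIT  vc=[15, 7, 9]

OUTCOME = VC-HIT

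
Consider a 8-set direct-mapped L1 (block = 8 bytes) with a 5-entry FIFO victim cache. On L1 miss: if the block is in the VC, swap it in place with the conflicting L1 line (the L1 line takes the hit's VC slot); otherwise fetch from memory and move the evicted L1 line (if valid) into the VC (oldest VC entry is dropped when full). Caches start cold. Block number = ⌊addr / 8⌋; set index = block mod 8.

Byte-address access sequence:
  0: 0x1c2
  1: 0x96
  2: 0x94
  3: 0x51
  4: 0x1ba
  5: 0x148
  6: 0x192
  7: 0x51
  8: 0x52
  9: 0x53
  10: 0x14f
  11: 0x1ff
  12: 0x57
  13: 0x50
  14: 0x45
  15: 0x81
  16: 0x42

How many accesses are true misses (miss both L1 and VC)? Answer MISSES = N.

#0 0x1c2→b56/s0 MISS; vc=[]
#1 0x96→b18/s2 MISS; vc=[]
#2 0x94→b18/s2 L1-HIT; vc=[]
#3 0x51→b10/s2 MISS; vc=[18]
#4 0x1ba→b55/s7 MISS; vc=[18]
#5 0x148→b41/s1 MISS; vc=[18]
#6 0x192→b50/s2 MISS; vc=[18,10]
#7 0x51→b10/s2 VC-HIT; vc=[18,50]
#8 0x52→b10/s2 L1-HIT; vc=[18,50]
#9 0x53→b10/s2 L1-HIT; vc=[18,50]
#10 0x14f→b41/s1 L1-HIT; vc=[18,50]
#11 0x1ff→b63/s7 MISS; vc=[18,50,55]
#12 0x57→b10/s2 L1-HIT; vc=[18,50,55]
#13 0x50→b10/s2 L1-HIT; vc=[18,50,55]
#14 0x45→b8/s0 MISS; vc=[18,50,55,56]
#15 0x81→b16/s0 MISS; vc=[18,50,55,56,8]
#16 0x42→b8/s0 VC-HIT; vc=[18,50,55,56,16]

MISSES = 9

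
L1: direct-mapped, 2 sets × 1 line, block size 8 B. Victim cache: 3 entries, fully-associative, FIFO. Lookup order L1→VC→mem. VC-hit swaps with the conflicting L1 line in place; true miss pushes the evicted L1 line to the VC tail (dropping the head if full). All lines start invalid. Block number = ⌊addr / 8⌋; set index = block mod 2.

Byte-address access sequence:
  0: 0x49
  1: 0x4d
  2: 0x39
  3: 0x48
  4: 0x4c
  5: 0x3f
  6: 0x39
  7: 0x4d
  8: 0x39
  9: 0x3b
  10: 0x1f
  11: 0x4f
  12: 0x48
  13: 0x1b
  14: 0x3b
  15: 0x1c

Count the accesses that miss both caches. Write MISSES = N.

MISSES = 3

0: 0x49 (blk 9, set 1) → MISS  vc=[]
1: 0x4d (blk 9, set 1) → L1-HIT  vc=[]
2: 0x39 (blk 7, set 1) → MISS  vc=[9]
3: 0x48 (blk 9, set 1) → VC-HIT  vc=[7]
4: 0x4c (blk 9, set 1) → L1-HIT  vc=[7]
5: 0x3f (blk 7, set 1) → VC-HIT  vc=[9]
6: 0x39 (blk 7, set 1) → L1-HIT  vc=[9]
7: 0x4d (blk 9, set 1) → VC-HIT  vc=[7]
8: 0x39 (blk 7, set 1) → VC-HIT  vc=[9]
9: 0x3b (blk 7, set 1) → L1-HIT  vc=[9]
10: 0x1f (blk 3, set 1) → MISS  vc=[9, 7]
11: 0x4f (blk 9, set 1) → VC-HIT  vc=[3, 7]
12: 0x48 (blk 9, set 1) → L1-HIT  vc=[3, 7]
13: 0x1b (blk 3, set 1) → VC-HIT  vc=[9, 7]
14: 0x3b (blk 7, set 1) → VC-HIT  vc=[9, 3]
15: 0x1c (blk 3, set 1) → VC-HIT  vc=[9, 7]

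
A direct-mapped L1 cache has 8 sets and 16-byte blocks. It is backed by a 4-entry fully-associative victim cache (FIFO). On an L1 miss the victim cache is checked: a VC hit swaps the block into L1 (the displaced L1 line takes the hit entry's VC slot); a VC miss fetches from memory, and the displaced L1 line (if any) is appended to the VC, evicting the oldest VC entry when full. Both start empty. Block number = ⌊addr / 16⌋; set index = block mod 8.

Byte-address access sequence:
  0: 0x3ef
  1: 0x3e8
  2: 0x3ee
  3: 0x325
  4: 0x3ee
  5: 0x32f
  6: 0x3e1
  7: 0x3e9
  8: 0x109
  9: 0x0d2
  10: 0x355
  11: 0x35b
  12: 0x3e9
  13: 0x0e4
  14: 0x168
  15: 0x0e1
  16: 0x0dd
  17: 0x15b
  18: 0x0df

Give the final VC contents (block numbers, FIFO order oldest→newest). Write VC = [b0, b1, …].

VC = [53, 62, 22, 21]

0: 0x3ef (blk 62, set 6) → MISS  vc=[]
1: 0x3e8 (blk 62, set 6) → L1-HIT  vc=[]
2: 0x3ee (blk 62, set 6) → L1-HIT  vc=[]
3: 0x325 (blk 50, set 2) → MISS  vc=[]
4: 0x3ee (blk 62, set 6) → L1-HIT  vc=[]
5: 0x32f (blk 50, set 2) → L1-HIT  vc=[]
6: 0x3e1 (blk 62, set 6) → L1-HIT  vc=[]
7: 0x3e9 (blk 62, set 6) → L1-HIT  vc=[]
8: 0x109 (blk 16, set 0) → MISS  vc=[]
9: 0xd2 (blk 13, set 5) → MISS  vc=[]
10: 0x355 (blk 53, set 5) → MISS  vc=[13]
11: 0x35b (blk 53, set 5) → L1-HIT  vc=[13]
12: 0x3e9 (blk 62, set 6) → L1-HIT  vc=[13]
13: 0xe4 (blk 14, set 6) → MISS  vc=[13, 62]
14: 0x168 (blk 22, set 6) → MISS  vc=[13, 62, 14]
15: 0xe1 (blk 14, set 6) → VC-HIT  vc=[13, 62, 22]
16: 0xdd (blk 13, set 5) → VC-HIT  vc=[53, 62, 22]
17: 0x15b (blk 21, set 5) → MISS  vc=[53, 62, 22, 13]
18: 0xdf (blk 13, set 5) → VC-HIT  vc=[53, 62, 22, 21]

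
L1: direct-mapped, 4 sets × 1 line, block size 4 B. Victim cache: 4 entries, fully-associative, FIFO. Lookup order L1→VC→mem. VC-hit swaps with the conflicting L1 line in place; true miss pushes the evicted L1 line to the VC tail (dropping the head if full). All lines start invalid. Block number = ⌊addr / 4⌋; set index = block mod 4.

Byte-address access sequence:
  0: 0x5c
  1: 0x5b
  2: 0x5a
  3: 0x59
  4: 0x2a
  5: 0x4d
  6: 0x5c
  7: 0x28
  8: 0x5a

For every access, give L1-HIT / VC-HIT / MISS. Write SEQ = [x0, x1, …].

SEQ = [MISS, MISS, L1-HIT, L1-HIT, MISS, MISS, VC-HIT, L1-HIT, VC-HIT]

  [0] addr=0x5c blk=23 s=3: MISS | VC []
  [1] addr=0x5b blk=22 s=2: MISS | VC []
  [2] addr=0x5a blk=22 s=2: L1-HIT | VC []
  [3] addr=0x59 blk=22 s=2: L1-HIT | VC []
  [4] addr=0x2a blk=10 s=2: MISS | VC [22]
  [5] addr=0x4d blk=19 s=3: MISS | VC [22, 23]
  [6] addr=0x5c blk=23 s=3: VC-HIT | VC [22, 19]
  [7] addr=0x28 blk=10 s=2: L1-HIT | VC [22, 19]
  [8] addr=0x5a blk=22 s=2: VC-HIT | VC [10, 19]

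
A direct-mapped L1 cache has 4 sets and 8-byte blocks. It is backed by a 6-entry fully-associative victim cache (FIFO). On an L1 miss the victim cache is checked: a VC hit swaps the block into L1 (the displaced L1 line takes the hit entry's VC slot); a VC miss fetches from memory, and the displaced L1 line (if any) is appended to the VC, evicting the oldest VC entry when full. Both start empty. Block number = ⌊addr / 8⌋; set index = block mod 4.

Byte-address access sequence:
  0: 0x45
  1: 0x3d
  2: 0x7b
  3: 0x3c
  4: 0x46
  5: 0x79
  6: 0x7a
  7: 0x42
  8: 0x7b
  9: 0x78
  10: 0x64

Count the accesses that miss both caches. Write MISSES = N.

  [0] addr=0x45 blk=8 s=0: MISS | VC []
  [1] addr=0x3d blk=7 s=3: MISS | VC []
  [2] addr=0x7b blk=15 s=3: MISS | VC [7]
  [3] addr=0x3c blk=7 s=3: VC-HIT | VC [15]
  [4] addr=0x46 blk=8 s=0: L1-HIT | VC [15]
  [5] addr=0x79 blk=15 s=3: VC-HIT | VC [7]
  [6] addr=0x7a blk=15 s=3: L1-HIT | VC [7]
  [7] addr=0x42 blk=8 s=0: L1-HIT | VC [7]
  [8] addr=0x7b blk=15 s=3: L1-HIT | VC [7]
  [9] addr=0x78 blk=15 s=3: L1-HIT | VC [7]
  [10] addr=0x64 blk=12 s=0: MISS | VC [7, 8]

MISSES = 4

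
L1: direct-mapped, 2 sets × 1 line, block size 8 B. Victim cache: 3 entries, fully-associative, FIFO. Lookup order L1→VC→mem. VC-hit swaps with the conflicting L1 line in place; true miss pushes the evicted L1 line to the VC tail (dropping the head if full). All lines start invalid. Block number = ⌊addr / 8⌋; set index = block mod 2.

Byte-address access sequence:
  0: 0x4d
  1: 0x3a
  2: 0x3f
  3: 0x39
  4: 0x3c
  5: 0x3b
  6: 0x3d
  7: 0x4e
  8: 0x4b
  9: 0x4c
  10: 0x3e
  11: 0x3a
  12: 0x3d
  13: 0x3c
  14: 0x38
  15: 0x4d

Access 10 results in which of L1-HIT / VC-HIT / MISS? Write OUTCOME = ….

  [0] addr=0x4d blk=9 s=1: MISS | VC []
  [1] addr=0x3a blk=7 s=1: MISS | VC [9]
  [2] addr=0x3f blk=7 s=1: L1-HIT | VC [9]
  [3] addr=0x39 blk=7 s=1: L1-HIT | VC [9]
  [4] addr=0x3c blk=7 s=1: L1-HIT | VC [9]
  [5] addr=0x3b blk=7 s=1: L1-HIT | VC [9]
  [6] addr=0x3d blk=7 s=1: L1-HIT | VC [9]
  [7] addr=0x4e blk=9 s=1: VC-HIT | VC [7]
  [8] addr=0x4b blk=9 s=1: L1-HIT | VC [7]
  [9] addr=0x4c blk=9 s=1: L1-HIT | VC [7]
  [10] addr=0x3e blk=7 s=1: VC-HIT | VC [9]
  [11] addr=0x3a blk=7 s=1: L1-HIT | VC [9]
  [12] addr=0x3d blk=7 s=1: L1-HIT | VC [9]
  [13] addr=0x3c blk=7 s=1: L1-HIT | VC [9]
  [14] addr=0x38 blk=7 s=1: L1-HIT | VC [9]
  [15] addr=0x4d blk=9 s=1: VC-HIT | VC [7]

OUTCOME = VC-HIT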